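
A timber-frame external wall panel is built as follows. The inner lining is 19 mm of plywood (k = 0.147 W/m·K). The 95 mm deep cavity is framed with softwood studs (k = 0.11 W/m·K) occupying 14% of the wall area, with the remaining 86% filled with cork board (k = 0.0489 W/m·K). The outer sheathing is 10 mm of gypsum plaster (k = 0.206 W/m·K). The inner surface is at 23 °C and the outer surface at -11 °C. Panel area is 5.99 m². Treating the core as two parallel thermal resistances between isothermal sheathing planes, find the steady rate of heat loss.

Q ≈ 111 W

Sheathing layers in series; stud and cavity paths in parallel between them.
R_inner = 0.019/(0.147×5.99) = 0.02158 K/W
R_stud  = 0.095/(0.11×0.14×5.99) = 1.03 K/W
R_cav   = 0.095/(0.0489×0.86×5.99) = 0.3771 K/W
1/R_core = 1/R_stud + 1/R_cav → R_core = 0.276 K/W
R_outer = 0.01/(0.206×5.99) = 0.008104 K/W
R_total = 0.3057 K/W
Q = ΔT/R_total = 34/0.3057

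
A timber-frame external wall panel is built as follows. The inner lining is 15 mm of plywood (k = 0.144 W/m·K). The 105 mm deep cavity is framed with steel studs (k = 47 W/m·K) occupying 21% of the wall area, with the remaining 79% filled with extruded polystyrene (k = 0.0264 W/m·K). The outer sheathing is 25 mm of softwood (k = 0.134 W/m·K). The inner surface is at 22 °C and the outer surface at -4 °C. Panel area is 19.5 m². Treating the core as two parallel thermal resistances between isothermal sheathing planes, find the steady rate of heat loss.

Sheathing layers in series; stud and cavity paths in parallel between them.
R_inner = 0.015/(0.144×19.5) = 0.005342 K/W
R_stud  = 0.105/(47×0.21×19.5) = 5.456×10^-4 K/W
R_cav   = 0.105/(0.0264×0.79×19.5) = 0.2582 K/W
1/R_core = 1/R_stud + 1/R_cav → R_core = 5.444×10^-4 K/W
R_outer = 0.025/(0.134×19.5) = 0.009568 K/W
R_total = 0.01545 K/W
Q = ΔT/R_total = 26/0.01545

Q ≈ 1680 W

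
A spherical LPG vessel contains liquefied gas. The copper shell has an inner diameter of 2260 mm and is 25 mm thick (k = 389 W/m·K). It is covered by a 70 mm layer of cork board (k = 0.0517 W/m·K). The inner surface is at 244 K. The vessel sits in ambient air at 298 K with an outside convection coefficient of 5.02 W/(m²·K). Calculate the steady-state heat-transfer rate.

Spherical conduction: R = (1/r_in − 1/r_out)/(4πk) per layer; series-sum.
R_copper shell = (1/1.13 − 1/1.155)/(4π×389) = 3.919×10^-6 K/W
R_cork board = (1/1.155 − 1/1.225)/(4π×0.0517) = 0.07615 K/W
R_outer film = 1/(h·4πr_o²) = 1/(5.02×4π×1.225²) = 0.01056 K/W
R_total = 0.08672 K/W
Q = ΔT/R_total = 54/0.08672

Q ≈ 623 W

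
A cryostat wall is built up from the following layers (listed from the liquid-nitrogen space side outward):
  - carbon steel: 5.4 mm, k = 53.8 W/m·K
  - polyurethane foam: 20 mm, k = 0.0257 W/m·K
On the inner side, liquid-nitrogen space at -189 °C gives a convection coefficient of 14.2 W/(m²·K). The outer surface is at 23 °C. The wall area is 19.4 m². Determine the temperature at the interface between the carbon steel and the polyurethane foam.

Treating each layer as a thermal resistance in series:
R_inner film = 1/(h_i·A) = 1/(14.2×19.4) = 0.00363 K/W
R_carbon steel = L/(kA) = 0.0054/(53.8×19.4) = 5.174×10^-6 K/W
R_polyurethane foam = L/(kA) = 0.02/(0.0257×19.4) = 0.04011 K/W
R_total = 0.04375 K/W;  Q = ΔT/R_total = 212/0.04375 = 4846 W
T_interface = T_inner + Q·ΣR(inner→interface) = -189 + 4850×0.003635

T ≈ -171 °C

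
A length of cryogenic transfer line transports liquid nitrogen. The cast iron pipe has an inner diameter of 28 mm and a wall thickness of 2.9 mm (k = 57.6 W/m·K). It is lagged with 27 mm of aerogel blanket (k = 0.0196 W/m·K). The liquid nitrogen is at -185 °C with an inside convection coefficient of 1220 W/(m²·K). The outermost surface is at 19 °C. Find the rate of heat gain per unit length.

q′ ≈ 26.3 W/m

For a radial system each layer contributes R = ln(r_out/r_in)/(2πkL); films add R = 1/(hA).
R_inner film = 1/(h_i·2πr₁L) = 1/(1220×2π×0.014×1) = 0.009318 K/W
R_cast iron pipe wall = ln(16.9/14)/(2π×57.6×1) = 5.202×10^-4 K/W
R_aerogel blanket = ln(43.9/16.9)/(2π×0.0196×1) = 7.752 K/W
R_total = 7.761 K/W
Q = ΔT/R_total = 204/7.761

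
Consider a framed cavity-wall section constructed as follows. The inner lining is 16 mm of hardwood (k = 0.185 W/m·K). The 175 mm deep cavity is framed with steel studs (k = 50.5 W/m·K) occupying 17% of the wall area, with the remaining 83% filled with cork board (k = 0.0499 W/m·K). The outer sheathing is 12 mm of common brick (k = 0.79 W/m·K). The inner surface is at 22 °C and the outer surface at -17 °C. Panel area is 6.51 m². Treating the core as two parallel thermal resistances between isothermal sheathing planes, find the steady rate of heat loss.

Q ≈ 2080 W

Sheathing layers in series; stud and cavity paths in parallel between them.
R_inner = 0.016/(0.185×6.51) = 0.01329 K/W
R_stud  = 0.175/(50.5×0.17×6.51) = 0.003131 K/W
R_cav   = 0.175/(0.0499×0.83×6.51) = 0.6491 K/W
1/R_core = 1/R_stud + 1/R_cav → R_core = 0.003116 K/W
R_outer = 0.012/(0.79×6.51) = 0.002333 K/W
R_total = 0.01873 K/W
Q = ΔT/R_total = 39/0.01873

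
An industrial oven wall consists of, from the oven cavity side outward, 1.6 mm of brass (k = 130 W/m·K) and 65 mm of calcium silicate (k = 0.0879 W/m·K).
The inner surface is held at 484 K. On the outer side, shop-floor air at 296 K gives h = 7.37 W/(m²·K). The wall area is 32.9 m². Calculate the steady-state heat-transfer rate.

Thermal resistances in series:
R_brass = L/(kA) = 0.0016/(130×32.9) = 3.741×10^-7 K/W
R_calcium silicate = L/(kA) = 0.065/(0.0879×32.9) = 0.02248 K/W
R_outer film = 1/(h_o·A) = 1/(7.37×32.9) = 0.004124 K/W
R_total = 0.0266 K/W
Q = ΔT / R_total = 188 / 0.0266

Q ≈ 7070 W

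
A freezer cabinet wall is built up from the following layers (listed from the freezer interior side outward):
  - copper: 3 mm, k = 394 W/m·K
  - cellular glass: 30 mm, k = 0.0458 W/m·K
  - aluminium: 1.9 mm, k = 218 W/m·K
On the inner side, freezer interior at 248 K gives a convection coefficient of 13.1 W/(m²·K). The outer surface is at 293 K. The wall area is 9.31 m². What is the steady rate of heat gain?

Q ≈ 573 W

Treating each layer as a thermal resistance in series:
R_inner film = 1/(h_i·A) = 1/(13.1×9.31) = 0.008199 K/W
R_copper = L/(kA) = 0.003/(394×9.31) = 8.179×10^-7 K/W
R_cellular glass = L/(kA) = 0.03/(0.0458×9.31) = 0.07036 K/W
R_aluminium = L/(kA) = 0.0019/(218×9.31) = 9.362×10^-7 K/W
R_total = 0.07856 K/W
Q = ΔT / R_total = 45 / 0.07856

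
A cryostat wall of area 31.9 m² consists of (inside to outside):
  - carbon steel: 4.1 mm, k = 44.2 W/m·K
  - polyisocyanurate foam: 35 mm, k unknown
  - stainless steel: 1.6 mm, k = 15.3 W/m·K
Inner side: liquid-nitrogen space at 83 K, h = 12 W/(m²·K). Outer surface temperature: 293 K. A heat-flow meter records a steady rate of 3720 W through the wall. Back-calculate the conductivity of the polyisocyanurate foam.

Treating each layer as a thermal resistance in series:
R_inner film = 1/(h_i·A) = 1/(12×31.9) = 0.002612 K/W
R_carbon steel = L/(kA) = 0.0041/(44.2×31.9) = 2.908×10^-6 K/W
R_stainless steel = L/(kA) = 0.0016/(15.3×31.9) = 3.278×10^-6 K/W
Sum of known resistances R_other = 0.002619 K/W
Total R = ΔT/Q = 210/3720 = 0.05645 K/W
R_polyisocyanurate foam = R_total − R_other = 0.05383 K/W
k = L/(R·A) = 0.035/(0.05383×31.9)

k ≈ 0.0204 W/(m·K)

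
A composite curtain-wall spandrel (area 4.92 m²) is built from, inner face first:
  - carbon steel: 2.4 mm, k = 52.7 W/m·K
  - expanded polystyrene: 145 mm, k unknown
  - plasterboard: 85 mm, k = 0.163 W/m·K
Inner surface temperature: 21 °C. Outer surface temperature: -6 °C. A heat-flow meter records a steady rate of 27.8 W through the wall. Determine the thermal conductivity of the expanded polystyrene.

k ≈ 0.0341 W/(m·K)

Using the resistance-network approach (series):
R_carbon steel = L/(kA) = 0.0024/(52.7×4.92) = 9.256×10^-6 K/W
R_plasterboard = L/(kA) = 0.085/(0.163×4.92) = 0.106 K/W
Sum of known resistances R_other = 0.106 K/W
Total R = ΔT/Q = 27/27.8 = 0.9712 K/W
R_expanded polystyrene = R_total − R_other = 0.8652 K/W
k = L/(R·A) = 0.145/(0.8652×4.92)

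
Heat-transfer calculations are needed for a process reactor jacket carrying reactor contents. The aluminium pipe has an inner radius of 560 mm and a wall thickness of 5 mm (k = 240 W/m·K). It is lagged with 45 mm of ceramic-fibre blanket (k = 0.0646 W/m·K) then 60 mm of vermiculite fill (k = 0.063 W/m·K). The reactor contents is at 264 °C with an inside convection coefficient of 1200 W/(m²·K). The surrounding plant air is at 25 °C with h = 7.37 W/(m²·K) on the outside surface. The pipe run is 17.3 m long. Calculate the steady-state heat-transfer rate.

Radial resistances (cylindrical: R_cond = ln(r_o/r_i)/(2πkL), R_conv = 1/(h·2πrL)):
R_inner film = 1/(h_i·2πr₁L) = 1/(1200×2π×0.56×17.3) = 1.369×10^-5 K/W
R_aluminium pipe wall = ln(565/560)/(2π×240×17.3) = 3.407×10^-7 K/W
R_ceramic-fibre blanket = ln(610/565)/(2π×0.0646×17.3) = 0.01091 K/W
R_vermiculite fill = ln(670/610)/(2π×0.063×17.3) = 0.0137 K/W
R_outer film = 1/(h_o·2πr_oL) = 1/(7.37×2π×0.67×17.3) = 0.001863 K/W
R_total = 0.02649 K/W
Q = ΔT/R_total = 239/0.02649

Q ≈ 9020 W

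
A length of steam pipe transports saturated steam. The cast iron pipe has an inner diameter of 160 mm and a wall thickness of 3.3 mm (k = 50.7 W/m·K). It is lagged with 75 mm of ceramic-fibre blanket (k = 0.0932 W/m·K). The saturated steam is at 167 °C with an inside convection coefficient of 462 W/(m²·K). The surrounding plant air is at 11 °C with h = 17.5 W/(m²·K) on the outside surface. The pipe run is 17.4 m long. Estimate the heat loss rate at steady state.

Radial resistances (cylindrical: R_cond = ln(r_o/r_i)/(2πkL), R_conv = 1/(h·2πrL)):
R_inner film = 1/(h_i·2πr₁L) = 1/(462×2π×0.08×17.4) = 2.475×10^-4 K/W
R_cast iron pipe wall = ln(83.3/80)/(2π×50.7×17.4) = 7.293×10^-6 K/W
R_ceramic-fibre blanket = ln(158.3/83.3)/(2π×0.0932×17.4) = 0.06301 K/W
R_outer film = 1/(h_o·2πr_oL) = 1/(17.5×2π×0.1583×17.4) = 0.003302 K/W
R_total = 0.06657 K/W
Q = ΔT/R_total = 156/0.06657

Q ≈ 2340 W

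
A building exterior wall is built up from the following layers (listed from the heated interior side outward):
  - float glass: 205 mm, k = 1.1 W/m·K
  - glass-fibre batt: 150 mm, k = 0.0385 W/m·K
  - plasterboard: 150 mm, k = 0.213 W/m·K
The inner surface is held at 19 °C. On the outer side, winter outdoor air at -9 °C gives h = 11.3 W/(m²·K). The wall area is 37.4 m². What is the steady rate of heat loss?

Q ≈ 215 W

Thermal resistances in series:
R_float glass = L/(kA) = 0.205/(1.1×37.4) = 0.004983 K/W
R_glass-fibre batt = L/(kA) = 0.15/(0.0385×37.4) = 0.1042 K/W
R_plasterboard = L/(kA) = 0.15/(0.213×37.4) = 0.01883 K/W
R_outer film = 1/(h_o·A) = 1/(11.3×37.4) = 0.002366 K/W
R_total = 0.1304 K/W
Q = ΔT / R_total = 28 / 0.1304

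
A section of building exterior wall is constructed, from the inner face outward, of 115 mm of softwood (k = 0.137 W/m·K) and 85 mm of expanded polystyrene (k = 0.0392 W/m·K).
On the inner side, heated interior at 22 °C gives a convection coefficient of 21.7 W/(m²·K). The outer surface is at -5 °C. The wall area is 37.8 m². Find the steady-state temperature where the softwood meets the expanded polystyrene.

Series thermal resistances:
R_inner film = 1/(h_i·A) = 1/(21.7×37.8) = 0.001219 K/W
R_softwood = L/(kA) = 0.115/(0.137×37.8) = 0.02221 K/W
R_expanded polystyrene = L/(kA) = 0.085/(0.0392×37.8) = 0.05736 K/W
R_total = 0.08079 K/W;  Q = ΔT/R_total = 27/0.08079 = 334.2 W
T_interface = T_inner − Q·ΣR(inner→interface) = 22 − 334×0.02343

T ≈ 14.2 °C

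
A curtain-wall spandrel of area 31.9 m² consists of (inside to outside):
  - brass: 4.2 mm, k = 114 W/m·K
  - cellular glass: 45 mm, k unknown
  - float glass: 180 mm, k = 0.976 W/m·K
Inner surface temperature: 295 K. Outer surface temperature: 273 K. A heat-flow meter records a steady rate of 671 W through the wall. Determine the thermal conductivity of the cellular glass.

Series thermal resistances:
R_brass = L/(kA) = 0.0042/(114×31.9) = 1.155×10^-6 K/W
R_float glass = L/(kA) = 0.18/(0.976×31.9) = 0.005781 K/W
Sum of known resistances R_other = 0.005783 K/W
Total R = ΔT/Q = 22/671 = 0.03279 K/W
R_cellular glass = R_total − R_other = 0.027 K/W
k = L/(R·A) = 0.045/(0.027×31.9)

k ≈ 0.0522 W/(m·K)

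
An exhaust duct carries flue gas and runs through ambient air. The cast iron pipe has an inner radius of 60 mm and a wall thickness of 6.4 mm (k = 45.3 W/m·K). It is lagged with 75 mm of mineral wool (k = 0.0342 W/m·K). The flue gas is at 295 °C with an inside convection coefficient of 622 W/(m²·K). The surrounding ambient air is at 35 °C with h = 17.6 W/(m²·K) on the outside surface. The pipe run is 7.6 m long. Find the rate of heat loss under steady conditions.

Q ≈ 551 W

For a radial system each layer contributes R = ln(r_out/r_in)/(2πkL); films add R = 1/(hA).
R_inner film = 1/(h_i·2πr₁L) = 1/(622×2π×0.06×7.6) = 5.611×10^-4 K/W
R_cast iron pipe wall = ln(66.4/60)/(2π×45.3×7.6) = 4.685×10^-5 K/W
R_mineral wool = ln(141.4/66.4)/(2π×0.0342×7.6) = 0.4629 K/W
R_outer film = 1/(h_o·2πr_oL) = 1/(17.6×2π×0.1414×7.6) = 0.008415 K/W
R_total = 0.4719 K/W
Q = ΔT/R_total = 260/0.4719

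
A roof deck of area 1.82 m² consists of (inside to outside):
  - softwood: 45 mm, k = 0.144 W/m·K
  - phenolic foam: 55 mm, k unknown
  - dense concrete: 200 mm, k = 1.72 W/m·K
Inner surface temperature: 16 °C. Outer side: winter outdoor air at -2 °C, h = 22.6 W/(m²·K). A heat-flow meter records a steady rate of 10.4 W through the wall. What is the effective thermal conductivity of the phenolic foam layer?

k ≈ 0.0205 W/(m·K)

Series thermal resistances:
R_softwood = L/(kA) = 0.045/(0.144×1.82) = 0.1717 K/W
R_dense concrete = L/(kA) = 0.2/(1.72×1.82) = 0.06389 K/W
R_outer film = 1/(h_o·A) = 1/(22.6×1.82) = 0.02431 K/W
Sum of known resistances R_other = 0.2599 K/W
Total R = ΔT/Q = 18/10.4 = 1.731 K/W
R_phenolic foam = R_total − R_other = 1.471 K/W
k = L/(R·A) = 0.055/(1.471×1.82)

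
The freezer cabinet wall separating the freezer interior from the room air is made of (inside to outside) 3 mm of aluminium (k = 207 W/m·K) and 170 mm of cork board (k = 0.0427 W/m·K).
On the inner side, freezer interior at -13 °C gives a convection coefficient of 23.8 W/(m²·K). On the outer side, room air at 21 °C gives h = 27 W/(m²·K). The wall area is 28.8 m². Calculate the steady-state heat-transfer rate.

Q ≈ 241 W

Thermal resistances in series:
R_inner film = 1/(h_i·A) = 1/(23.8×28.8) = 0.001459 K/W
R_aluminium = L/(kA) = 0.003/(207×28.8) = 5.032×10^-7 K/W
R_cork board = L/(kA) = 0.17/(0.0427×28.8) = 0.1382 K/W
R_outer film = 1/(h_o·A) = 1/(27×28.8) = 0.001286 K/W
R_total = 0.141 K/W
Q = ΔT / R_total = 34 / 0.141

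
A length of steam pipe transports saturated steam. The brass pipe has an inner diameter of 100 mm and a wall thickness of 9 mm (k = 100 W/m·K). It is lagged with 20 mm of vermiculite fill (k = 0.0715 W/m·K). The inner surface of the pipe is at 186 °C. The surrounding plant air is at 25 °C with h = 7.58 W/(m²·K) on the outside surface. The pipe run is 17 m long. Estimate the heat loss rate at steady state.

Q ≈ 2990 W

Cylindrical conduction, so R = ln(r₂/r₁)/(2πkL) per layer, in series:
R_brass pipe wall = ln(59/50)/(2π×100×17) = 1.55×10^-5 K/W
R_vermiculite fill = ln(79/59)/(2π×0.0715×17) = 0.03822 K/W
R_outer film = 1/(h_o·2πr_oL) = 1/(7.58×2π×0.079×17) = 0.01563 K/W
R_total = 0.05387 K/W
Q = ΔT/R_total = 161/0.05387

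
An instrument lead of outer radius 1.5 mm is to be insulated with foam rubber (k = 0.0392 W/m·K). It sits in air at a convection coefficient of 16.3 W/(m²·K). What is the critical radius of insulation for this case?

r_cr ≈ 2.4 mm

For a cylinder r_cr = k/h = 0.0392/16.3
r_cr = 2.4 mm; since the bare radius (1.5 mm) is below r_cr, adding a thin layer of insulation will *increase* heat loss.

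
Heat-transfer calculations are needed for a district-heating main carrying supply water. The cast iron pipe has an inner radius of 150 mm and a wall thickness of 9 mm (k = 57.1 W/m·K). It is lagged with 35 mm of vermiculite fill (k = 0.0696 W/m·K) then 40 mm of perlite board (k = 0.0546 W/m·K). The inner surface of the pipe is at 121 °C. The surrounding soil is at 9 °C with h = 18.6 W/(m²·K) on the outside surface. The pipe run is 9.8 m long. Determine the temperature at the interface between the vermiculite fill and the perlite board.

Radial resistances (cylindrical: R_cond = ln(r_o/r_i)/(2πkL), R_conv = 1/(h·2πrL)):
R_cast iron pipe wall = ln(159/150)/(2π×57.1×9.8) = 1.657×10^-5 K/W
R_vermiculite fill = ln(194/159)/(2π×0.0696×9.8) = 0.04642 K/W
R_perlite board = ln(234/194)/(2π×0.0546×9.8) = 0.05576 K/W
R_outer film = 1/(h_o·2πr_oL) = 1/(18.6×2π×0.234×9.8) = 0.003731 K/W
R_total = 0.1059 K/W
Q = ΔT/R_total = 112/0.1059
Q = 1060 W
T_interface = T_inner − Q·ΣR(inner→interface) = 121 − 1060×0.04644

T ≈ 71.9 °C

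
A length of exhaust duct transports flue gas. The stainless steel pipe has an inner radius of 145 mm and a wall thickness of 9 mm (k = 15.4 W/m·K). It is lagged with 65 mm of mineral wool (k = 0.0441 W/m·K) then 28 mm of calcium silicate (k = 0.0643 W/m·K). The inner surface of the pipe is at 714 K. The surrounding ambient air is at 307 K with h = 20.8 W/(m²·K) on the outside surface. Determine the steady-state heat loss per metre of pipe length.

For a radial system each layer contributes R = ln(r_out/r_in)/(2πkL); films add R = 1/(hA).
R_stainless steel pipe wall = ln(154/145)/(2π×15.4×1) = 6.223×10^-4 K/W
R_mineral wool = ln(219/154)/(2π×0.0441×1) = 1.271 K/W
R_calcium silicate = ln(247/219)/(2π×0.0643×1) = 0.2978 K/W
R_outer film = 1/(h_o·2πr_oL) = 1/(20.8×2π×0.247×1) = 0.03098 K/W
R_total = 1.6 K/W
Q = ΔT/R_total = 407/1.6

q′ ≈ 254 W/m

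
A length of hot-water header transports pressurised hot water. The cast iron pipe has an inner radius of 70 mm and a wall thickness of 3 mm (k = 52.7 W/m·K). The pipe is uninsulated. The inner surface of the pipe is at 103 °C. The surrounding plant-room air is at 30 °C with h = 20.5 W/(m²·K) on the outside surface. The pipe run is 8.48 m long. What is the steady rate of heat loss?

Q ≈ 5810 W

Treating each annulus and film as a series resistance:
R_cast iron pipe wall = ln(73/70)/(2π×52.7×8.48) = 1.494×10^-5 K/W
R_outer film = 1/(h_o·2πr_oL) = 1/(20.5×2π×0.073×8.48) = 0.01254 K/W
R_total = 0.01256 K/W
Q = ΔT/R_total = 73/0.01256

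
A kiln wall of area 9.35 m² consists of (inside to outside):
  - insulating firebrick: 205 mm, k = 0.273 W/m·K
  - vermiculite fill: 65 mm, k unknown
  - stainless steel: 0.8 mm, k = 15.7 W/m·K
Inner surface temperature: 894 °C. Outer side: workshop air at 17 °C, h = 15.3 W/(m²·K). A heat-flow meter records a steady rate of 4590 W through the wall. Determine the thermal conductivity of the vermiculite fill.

k ≈ 0.067 W/(m·K)

Series thermal resistances:
R_insulating firebrick = L/(kA) = 0.205/(0.273×9.35) = 0.08031 K/W
R_stainless steel = L/(kA) = 0.0008/(15.7×9.35) = 5.45×10^-6 K/W
R_outer film = 1/(h_o·A) = 1/(15.3×9.35) = 0.00699 K/W
Sum of known resistances R_other = 0.08731 K/W
Total R = ΔT/Q = 877/4590 = 0.1911 K/W
R_vermiculite fill = R_total − R_other = 0.1038 K/W
k = L/(R·A) = 0.065/(0.1038×9.35)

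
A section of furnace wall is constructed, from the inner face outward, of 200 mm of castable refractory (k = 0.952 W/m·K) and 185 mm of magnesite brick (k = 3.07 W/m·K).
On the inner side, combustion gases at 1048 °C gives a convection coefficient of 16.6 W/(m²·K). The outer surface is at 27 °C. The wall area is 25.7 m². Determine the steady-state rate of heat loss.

Series thermal resistances:
R_inner film = 1/(h_i·A) = 1/(16.6×25.7) = 0.002344 K/W
R_castable refractory = L/(kA) = 0.2/(0.952×25.7) = 0.008174 K/W
R_magnesite brick = L/(kA) = 0.185/(3.07×25.7) = 0.002345 K/W
R_total = 0.01286 K/W
Q = ΔT / R_total = 1021 / 0.01286

Q ≈ 79400 W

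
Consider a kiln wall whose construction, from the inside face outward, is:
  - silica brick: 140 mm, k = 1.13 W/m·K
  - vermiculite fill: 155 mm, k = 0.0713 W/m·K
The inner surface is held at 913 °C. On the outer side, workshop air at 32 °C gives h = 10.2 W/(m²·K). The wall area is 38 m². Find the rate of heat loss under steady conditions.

Q ≈ 14000 W

Treating each layer as a thermal resistance in series:
R_silica brick = L/(kA) = 0.14/(1.13×38) = 0.00326 K/W
R_vermiculite fill = L/(kA) = 0.155/(0.0713×38) = 0.05721 K/W
R_outer film = 1/(h_o·A) = 1/(10.2×38) = 0.00258 K/W
R_total = 0.06305 K/W
Q = ΔT / R_total = 881 / 0.06305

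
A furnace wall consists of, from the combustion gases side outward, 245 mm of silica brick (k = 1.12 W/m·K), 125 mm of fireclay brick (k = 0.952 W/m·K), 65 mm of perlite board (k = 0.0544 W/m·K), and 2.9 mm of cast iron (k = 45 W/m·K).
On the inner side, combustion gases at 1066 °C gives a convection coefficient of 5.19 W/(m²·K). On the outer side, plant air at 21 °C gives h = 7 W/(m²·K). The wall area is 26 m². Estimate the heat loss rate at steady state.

Q ≈ 14400 W

Using the resistance-network approach (series):
R_inner film = 1/(h_i·A) = 1/(5.19×26) = 0.007411 K/W
R_silica brick = L/(kA) = 0.245/(1.12×26) = 0.008413 K/W
R_fireclay brick = L/(kA) = 0.125/(0.952×26) = 0.00505 K/W
R_perlite board = L/(kA) = 0.065/(0.0544×26) = 0.04596 K/W
R_cast iron = L/(kA) = 0.0029/(45×26) = 2.479×10^-6 K/W
R_outer film = 1/(h_o·A) = 1/(7×26) = 0.005495 K/W
R_total = 0.07233 K/W
Q = ΔT / R_total = 1045 / 0.07233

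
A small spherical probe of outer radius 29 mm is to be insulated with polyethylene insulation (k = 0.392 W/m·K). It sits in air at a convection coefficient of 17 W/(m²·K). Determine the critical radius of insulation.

r_cr ≈ 46.1 mm

For a sphere r_cr = 2k/h = 2×0.392/17
r_cr = 46.1 mm; since the bare radius (29 mm) is below r_cr, adding a thin layer of insulation will *increase* heat loss.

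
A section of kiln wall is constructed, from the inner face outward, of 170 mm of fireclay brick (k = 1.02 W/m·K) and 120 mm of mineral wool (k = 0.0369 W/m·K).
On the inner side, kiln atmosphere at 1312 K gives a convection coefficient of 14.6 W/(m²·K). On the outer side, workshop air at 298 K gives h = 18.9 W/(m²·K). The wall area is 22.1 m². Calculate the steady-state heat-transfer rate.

Q ≈ 6330 W

Using the resistance-network approach (series):
R_inner film = 1/(h_i·A) = 1/(14.6×22.1) = 0.003099 K/W
R_fireclay brick = L/(kA) = 0.17/(1.02×22.1) = 0.007541 K/W
R_mineral wool = L/(kA) = 0.12/(0.0369×22.1) = 0.1472 K/W
R_outer film = 1/(h_o·A) = 1/(18.9×22.1) = 0.002394 K/W
R_total = 0.1602 K/W
Q = ΔT / R_total = 1014 / 0.1602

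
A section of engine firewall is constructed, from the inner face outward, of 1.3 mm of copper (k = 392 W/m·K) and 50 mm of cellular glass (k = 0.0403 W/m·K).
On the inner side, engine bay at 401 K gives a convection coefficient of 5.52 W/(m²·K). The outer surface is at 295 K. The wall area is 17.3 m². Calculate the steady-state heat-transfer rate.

Thermal resistances in series:
R_inner film = 1/(h_i·A) = 1/(5.52×17.3) = 0.01047 K/W
R_copper = L/(kA) = 0.0013/(392×17.3) = 1.917×10^-7 K/W
R_cellular glass = L/(kA) = 0.05/(0.0403×17.3) = 0.07172 K/W
R_total = 0.08219 K/W
Q = ΔT / R_total = 106 / 0.08219

Q ≈ 1290 W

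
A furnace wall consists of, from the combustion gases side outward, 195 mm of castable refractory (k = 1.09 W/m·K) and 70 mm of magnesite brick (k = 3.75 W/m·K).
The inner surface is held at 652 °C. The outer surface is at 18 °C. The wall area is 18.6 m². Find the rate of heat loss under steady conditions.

Q ≈ 59700 W

Model the wall as resistances in series:
R_castable refractory = L/(kA) = 0.195/(1.09×18.6) = 0.009618 K/W
R_magnesite brick = L/(kA) = 0.07/(3.75×18.6) = 0.001004 K/W
R_total = 0.01062 K/W
Q = ΔT / R_total = 634 / 0.01062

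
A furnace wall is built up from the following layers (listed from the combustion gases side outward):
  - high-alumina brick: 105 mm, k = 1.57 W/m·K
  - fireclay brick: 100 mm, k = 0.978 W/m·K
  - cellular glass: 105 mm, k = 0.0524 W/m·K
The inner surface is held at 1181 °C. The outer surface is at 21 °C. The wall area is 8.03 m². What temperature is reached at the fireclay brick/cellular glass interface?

Thermal resistances in series:
R_high-alumina brick = L/(kA) = 0.105/(1.57×8.03) = 0.008329 K/W
R_fireclay brick = L/(kA) = 0.1/(0.978×8.03) = 0.01273 K/W
R_cellular glass = L/(kA) = 0.105/(0.0524×8.03) = 0.2495 K/W
R_total = 0.2706 K/W;  Q = ΔT/R_total = 1160/0.2706 = 4287 W
T_interface = T_inner − Q·ΣR(inner→interface) = 1181 − 4290×0.02106

T ≈ 1090 °C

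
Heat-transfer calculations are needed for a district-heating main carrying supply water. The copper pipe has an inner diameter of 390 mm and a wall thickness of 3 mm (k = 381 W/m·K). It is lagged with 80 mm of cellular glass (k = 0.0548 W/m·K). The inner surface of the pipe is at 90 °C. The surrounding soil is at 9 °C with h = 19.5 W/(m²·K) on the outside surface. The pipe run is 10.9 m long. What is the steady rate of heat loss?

Q ≈ 870 W

Radial resistances (cylindrical: R_cond = ln(r_o/r_i)/(2πkL), R_conv = 1/(h·2πrL)):
R_copper pipe wall = ln(198/195)/(2π×381×10.9) = 5.851×10^-7 K/W
R_cellular glass = ln(278/198)/(2π×0.0548×10.9) = 0.09042 K/W
R_outer film = 1/(h_o·2πr_oL) = 1/(19.5×2π×0.278×10.9) = 0.002693 K/W
R_total = 0.09311 K/W
Q = ΔT/R_total = 81/0.09311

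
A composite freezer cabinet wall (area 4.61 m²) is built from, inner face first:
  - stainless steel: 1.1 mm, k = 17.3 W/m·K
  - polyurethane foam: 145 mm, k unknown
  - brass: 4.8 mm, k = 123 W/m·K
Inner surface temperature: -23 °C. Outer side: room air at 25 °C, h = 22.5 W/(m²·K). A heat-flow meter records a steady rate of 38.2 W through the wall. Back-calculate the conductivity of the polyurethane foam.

k ≈ 0.0252 W/(m·K)

Series thermal resistances:
R_stainless steel = L/(kA) = 0.0011/(17.3×4.61) = 1.379×10^-5 K/W
R_brass = L/(kA) = 0.0048/(123×4.61) = 8.465×10^-6 K/W
R_outer film = 1/(h_o·A) = 1/(22.5×4.61) = 0.009641 K/W
Sum of known resistances R_other = 0.009663 K/W
Total R = ΔT/Q = 48/38.2 = 1.257 K/W
R_polyurethane foam = R_total − R_other = 1.247 K/W
k = L/(R·A) = 0.145/(1.247×4.61)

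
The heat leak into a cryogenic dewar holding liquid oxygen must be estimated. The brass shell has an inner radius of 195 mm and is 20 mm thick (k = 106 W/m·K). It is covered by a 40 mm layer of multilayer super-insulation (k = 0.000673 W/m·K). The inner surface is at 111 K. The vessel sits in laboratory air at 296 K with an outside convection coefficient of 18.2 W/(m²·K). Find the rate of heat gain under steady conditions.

Q ≈ 2.14 W

Radial (spherical) resistances in series:
R_brass shell = (1/0.195 − 1/0.215)/(4π×106) = 3.581×10^-4 K/W
R_multilayer super-insulation = (1/0.215 − 1/0.255)/(4π×0.000673) = 86.27 K/W
R_outer film = 1/(h·4πr_o²) = 1/(18.2×4π×0.255²) = 0.06724 K/W
R_total = 86.34 K/W
Q = ΔT/R_total = 185/86.34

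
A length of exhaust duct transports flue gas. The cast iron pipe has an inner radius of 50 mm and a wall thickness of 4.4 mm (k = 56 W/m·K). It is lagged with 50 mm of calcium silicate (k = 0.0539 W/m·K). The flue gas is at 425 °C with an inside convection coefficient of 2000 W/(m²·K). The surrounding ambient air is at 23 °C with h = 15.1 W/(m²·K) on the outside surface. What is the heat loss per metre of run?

q′ ≈ 198 W/m

Radial resistances (cylindrical: R_cond = ln(r_o/r_i)/(2πkL), R_conv = 1/(h·2πrL)):
R_inner film = 1/(h_i·2πr₁L) = 1/(2000×2π×0.05×1) = 0.001592 K/W
R_cast iron pipe wall = ln(54.4/50)/(2π×56×1) = 2.397×10^-4 K/W
R_calcium silicate = ln(104.4/54.4)/(2π×0.0539×1) = 1.925 K/W
R_outer film = 1/(h_o·2πr_oL) = 1/(15.1×2π×0.1044×1) = 0.101 K/W
R_total = 2.028 K/W
Q = ΔT/R_total = 402/2.028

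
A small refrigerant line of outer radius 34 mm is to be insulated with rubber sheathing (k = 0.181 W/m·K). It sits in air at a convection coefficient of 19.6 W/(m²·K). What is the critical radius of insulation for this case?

r_cr ≈ 9.23 mm

For a cylinder r_cr = k/h = 0.181/19.6
r_cr = 9.23 mm; since the bare radius (34 mm) is above r_cr, any added insulation will reduce heat loss.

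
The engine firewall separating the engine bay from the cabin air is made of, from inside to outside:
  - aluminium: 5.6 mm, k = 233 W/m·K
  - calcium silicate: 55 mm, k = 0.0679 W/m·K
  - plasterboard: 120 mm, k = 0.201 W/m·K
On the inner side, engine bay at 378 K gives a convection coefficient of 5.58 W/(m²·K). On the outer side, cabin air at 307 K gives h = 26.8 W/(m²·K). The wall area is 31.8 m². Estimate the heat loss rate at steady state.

Treating each layer as a thermal resistance in series:
R_inner film = 1/(h_i·A) = 1/(5.58×31.8) = 0.005636 K/W
R_aluminium = L/(kA) = 0.0056/(233×31.8) = 7.558×10^-7 K/W
R_calcium silicate = L/(kA) = 0.055/(0.0679×31.8) = 0.02547 K/W
R_plasterboard = L/(kA) = 0.12/(0.201×31.8) = 0.01877 K/W
R_outer film = 1/(h_o·A) = 1/(26.8×31.8) = 0.001173 K/W
R_total = 0.05106 K/W
Q = ΔT / R_total = 71 / 0.05106

Q ≈ 1390 W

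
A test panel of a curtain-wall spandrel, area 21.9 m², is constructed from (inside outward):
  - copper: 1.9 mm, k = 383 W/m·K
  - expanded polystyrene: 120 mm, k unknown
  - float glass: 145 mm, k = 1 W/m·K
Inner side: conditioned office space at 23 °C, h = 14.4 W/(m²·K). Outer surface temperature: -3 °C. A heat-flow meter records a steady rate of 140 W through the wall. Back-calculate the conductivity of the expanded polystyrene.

Treating each layer as a thermal resistance in series:
R_inner film = 1/(h_i·A) = 1/(14.4×21.9) = 0.003171 K/W
R_copper = L/(kA) = 0.0019/(383×21.9) = 2.265×10^-7 K/W
R_float glass = L/(kA) = 0.145/(1×21.9) = 0.006621 K/W
Sum of known resistances R_other = 0.009792 K/W
Total R = ΔT/Q = 26/140 = 0.1857 K/W
R_expanded polystyrene = R_total − R_other = 0.1759 K/W
k = L/(R·A) = 0.12/(0.1759×21.9)

k ≈ 0.0311 W/(m·K)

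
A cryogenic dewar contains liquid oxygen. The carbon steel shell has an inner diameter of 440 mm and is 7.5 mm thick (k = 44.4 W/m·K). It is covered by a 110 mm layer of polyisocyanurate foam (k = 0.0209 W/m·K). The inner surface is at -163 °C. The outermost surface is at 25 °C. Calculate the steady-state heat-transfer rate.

Q ≈ 34.5 W

For a spherical shell R = (1/r₁ − 1/r₂)/(4πk); film R = 1/(h·4πr²). In series:
R_carbon steel shell = (1/0.22 − 1/0.2275)/(4π×44.4) = 2.686×10^-4 K/W
R_polyisocyanurate foam = (1/0.2275 − 1/0.3375)/(4π×0.0209) = 5.455 K/W
R_total = 5.455 K/W
Q = ΔT/R_total = 188/5.455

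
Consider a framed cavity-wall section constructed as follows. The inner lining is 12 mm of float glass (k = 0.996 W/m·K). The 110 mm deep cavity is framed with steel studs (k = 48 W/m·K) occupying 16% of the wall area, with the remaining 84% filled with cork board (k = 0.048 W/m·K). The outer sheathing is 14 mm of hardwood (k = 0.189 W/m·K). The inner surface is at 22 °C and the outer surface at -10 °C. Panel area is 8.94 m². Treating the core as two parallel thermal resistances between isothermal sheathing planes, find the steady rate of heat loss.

Q ≈ 2850 W

Sheathing layers in series; stud and cavity paths in parallel between them.
R_inner = 0.012/(0.996×8.94) = 0.001348 K/W
R_stud  = 0.11/(48×0.16×8.94) = 0.001602 K/W
R_cav   = 0.11/(0.048×0.84×8.94) = 0.3052 K/W
1/R_core = 1/R_stud + 1/R_cav → R_core = 0.001594 K/W
R_outer = 0.014/(0.189×8.94) = 0.008286 K/W
R_total = 0.01123 K/W
Q = ΔT/R_total = 32/0.01123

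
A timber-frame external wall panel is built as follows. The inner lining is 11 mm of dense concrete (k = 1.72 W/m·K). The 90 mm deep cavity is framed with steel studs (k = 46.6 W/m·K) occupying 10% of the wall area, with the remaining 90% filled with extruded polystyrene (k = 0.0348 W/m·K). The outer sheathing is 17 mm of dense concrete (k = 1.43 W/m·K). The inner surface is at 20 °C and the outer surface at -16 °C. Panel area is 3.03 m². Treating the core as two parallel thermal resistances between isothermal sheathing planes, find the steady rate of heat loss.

Sheathing layers in series; stud and cavity paths in parallel between them.
R_inner = 0.011/(1.72×3.03) = 0.002111 K/W
R_stud  = 0.09/(46.6×0.1×3.03) = 0.006374 K/W
R_cav   = 0.09/(0.0348×0.9×3.03) = 0.9484 K/W
1/R_core = 1/R_stud + 1/R_cav → R_core = 0.006331 K/W
R_outer = 0.017/(1.43×3.03) = 0.003923 K/W
R_total = 0.01237 K/W
Q = ΔT/R_total = 36/0.01237

Q ≈ 2910 W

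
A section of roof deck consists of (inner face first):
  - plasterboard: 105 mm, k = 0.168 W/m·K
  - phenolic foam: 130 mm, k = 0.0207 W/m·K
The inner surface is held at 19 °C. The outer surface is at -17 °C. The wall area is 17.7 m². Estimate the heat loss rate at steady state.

Treating each layer as a thermal resistance in series:
R_plasterboard = L/(kA) = 0.105/(0.168×17.7) = 0.03531 K/W
R_phenolic foam = L/(kA) = 0.13/(0.0207×17.7) = 0.3548 K/W
R_total = 0.3901 K/W
Q = ΔT / R_total = 36 / 0.3901

Q ≈ 92.3 W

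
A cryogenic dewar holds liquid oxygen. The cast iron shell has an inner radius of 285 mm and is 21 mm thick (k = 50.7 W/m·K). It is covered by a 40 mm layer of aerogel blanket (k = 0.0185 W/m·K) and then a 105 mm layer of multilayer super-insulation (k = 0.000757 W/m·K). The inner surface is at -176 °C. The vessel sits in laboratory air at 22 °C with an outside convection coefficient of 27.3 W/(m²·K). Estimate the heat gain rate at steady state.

For a spherical shell R = (1/r₁ − 1/r₂)/(4πk); film R = 1/(h·4πr²). In series:
R_cast iron shell = (1/0.285 − 1/0.306)/(4π×50.7) = 3.78×10^-4 K/W
R_aerogel blanket = (1/0.306 − 1/0.346)/(4π×0.0185) = 1.625 K/W
R_multilayer super-insulation = (1/0.346 − 1/0.451)/(4π×0.000757) = 70.73 K/W
R_outer film = 1/(h·4πr_o²) = 1/(27.3×4π×0.451²) = 0.01433 K/W
R_total = 72.37 K/W
Q = ΔT/R_total = 198/72.37

Q ≈ 2.74 W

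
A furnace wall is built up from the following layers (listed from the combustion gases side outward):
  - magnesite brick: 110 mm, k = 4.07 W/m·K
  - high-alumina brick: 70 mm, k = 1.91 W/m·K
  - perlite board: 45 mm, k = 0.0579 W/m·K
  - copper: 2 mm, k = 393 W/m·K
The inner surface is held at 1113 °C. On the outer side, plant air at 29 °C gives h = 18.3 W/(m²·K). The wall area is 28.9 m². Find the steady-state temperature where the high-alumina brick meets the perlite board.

Using the resistance-network approach (series):
R_magnesite brick = L/(kA) = 0.11/(4.07×28.9) = 9.352×10^-4 K/W
R_high-alumina brick = L/(kA) = 0.07/(1.91×28.9) = 0.001268 K/W
R_perlite board = L/(kA) = 0.045/(0.0579×28.9) = 0.02689 K/W
R_copper = L/(kA) = 0.002/(393×28.9) = 1.761×10^-7 K/W
R_outer film = 1/(h_o·A) = 1/(18.3×28.9) = 0.001891 K/W
R_total = 0.03099 K/W;  Q = ΔT/R_total = 1084/0.03099 = 34980 W
T_interface = T_inner − Q·ΣR(inner→interface) = 1113 − 35000×0.002203

T ≈ 1040 °C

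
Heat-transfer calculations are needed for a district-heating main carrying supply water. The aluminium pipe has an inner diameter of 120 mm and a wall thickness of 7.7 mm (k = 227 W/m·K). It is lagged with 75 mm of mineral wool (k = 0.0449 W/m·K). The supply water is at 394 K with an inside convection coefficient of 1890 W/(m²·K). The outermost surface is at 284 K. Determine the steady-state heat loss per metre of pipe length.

For a radial system each layer contributes R = ln(r_out/r_in)/(2πkL); films add R = 1/(hA).
R_inner film = 1/(h_i·2πr₁L) = 1/(1890×2π×0.06×1) = 0.001403 K/W
R_aluminium pipe wall = ln(67.7/60)/(2π×227×1) = 8.465×10^-5 K/W
R_mineral wool = ln(142.7/67.7)/(2π×0.0449×1) = 2.643 K/W
R_total = 2.645 K/W
Q = ΔT/R_total = 110/2.645

q′ ≈ 41.6 W/m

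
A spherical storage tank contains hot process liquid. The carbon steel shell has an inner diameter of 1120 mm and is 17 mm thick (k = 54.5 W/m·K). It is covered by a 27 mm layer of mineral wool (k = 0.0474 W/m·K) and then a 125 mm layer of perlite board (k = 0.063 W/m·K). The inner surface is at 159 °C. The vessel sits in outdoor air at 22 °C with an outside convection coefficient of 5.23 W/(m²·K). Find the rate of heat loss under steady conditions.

Spherical conduction: R = (1/r_in − 1/r_out)/(4πk) per layer; series-sum.
R_carbon steel shell = (1/0.56 − 1/0.577)/(4π×54.5) = 7.682×10^-5 K/W
R_mineral wool = (1/0.577 − 1/0.604)/(4π×0.0474) = 0.1301 K/W
R_perlite board = (1/0.604 − 1/0.729)/(4π×0.063) = 0.3586 K/W
R_outer film = 1/(h·4πr_o²) = 1/(5.23×4π×0.729²) = 0.02863 K/W
R_total = 0.5174 K/W
Q = ΔT/R_total = 137/0.5174

Q ≈ 265 W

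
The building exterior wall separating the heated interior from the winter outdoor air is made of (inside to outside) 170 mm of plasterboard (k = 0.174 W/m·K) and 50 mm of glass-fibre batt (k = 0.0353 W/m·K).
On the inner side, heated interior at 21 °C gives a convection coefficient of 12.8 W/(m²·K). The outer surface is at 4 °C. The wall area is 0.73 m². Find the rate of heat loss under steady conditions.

Q ≈ 5.02 W

Thermal resistances in series:
R_inner film = 1/(h_i·A) = 1/(12.8×0.73) = 0.107 K/W
R_plasterboard = L/(kA) = 0.17/(0.174×0.73) = 1.338 K/W
R_glass-fibre batt = L/(kA) = 0.05/(0.0353×0.73) = 1.94 K/W
R_total = 3.386 K/W
Q = ΔT / R_total = 17 / 3.386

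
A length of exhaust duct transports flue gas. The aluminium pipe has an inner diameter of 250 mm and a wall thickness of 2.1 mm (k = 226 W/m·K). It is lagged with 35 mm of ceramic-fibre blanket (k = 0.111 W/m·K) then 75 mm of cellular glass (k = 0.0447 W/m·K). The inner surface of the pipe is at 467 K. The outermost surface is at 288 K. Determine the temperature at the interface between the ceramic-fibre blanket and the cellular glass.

T ≈ 430 K

Radial resistances (cylindrical: R_cond = ln(r_o/r_i)/(2πkL), R_conv = 1/(h·2πrL)):
R_aluminium pipe wall = ln(127.1/125)/(2π×226×1) = 1.173×10^-5 K/W
R_ceramic-fibre blanket = ln(162.1/127.1)/(2π×0.111×1) = 0.3488 K/W
R_cellular glass = ln(237.1/162.1)/(2π×0.0447×1) = 1.354 K/W
R_total = 1.703 K/W
Q = ΔT/R_total = 179/1.703
Q = 105 W/m
T_interface = T_inner − Q·ΣR(inner→interface) = 467 − 105×0.3488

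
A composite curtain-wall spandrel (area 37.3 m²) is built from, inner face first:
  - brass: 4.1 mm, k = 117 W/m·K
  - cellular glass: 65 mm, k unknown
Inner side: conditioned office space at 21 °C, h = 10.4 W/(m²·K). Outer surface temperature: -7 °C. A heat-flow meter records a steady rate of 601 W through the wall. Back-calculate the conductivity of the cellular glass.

Treating each layer as a thermal resistance in series:
R_inner film = 1/(h_i·A) = 1/(10.4×37.3) = 0.002578 K/W
R_brass = L/(kA) = 0.0041/(117×37.3) = 9.395×10^-7 K/W
Sum of known resistances R_other = 0.002579 K/W
Total R = ΔT/Q = 28/601 = 0.04659 K/W
R_cellular glass = R_total − R_other = 0.04401 K/W
k = L/(R·A) = 0.065/(0.04401×37.3)

k ≈ 0.0396 W/(m·K)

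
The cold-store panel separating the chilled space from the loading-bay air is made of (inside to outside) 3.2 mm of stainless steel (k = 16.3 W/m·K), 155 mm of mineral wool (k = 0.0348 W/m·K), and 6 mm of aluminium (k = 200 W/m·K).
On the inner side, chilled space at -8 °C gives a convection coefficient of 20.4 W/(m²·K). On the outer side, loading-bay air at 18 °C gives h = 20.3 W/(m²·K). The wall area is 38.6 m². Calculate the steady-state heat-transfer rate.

Q ≈ 220 W

Series thermal resistances:
R_inner film = 1/(h_i·A) = 1/(20.4×38.6) = 0.00127 K/W
R_stainless steel = L/(kA) = 0.0032/(16.3×38.6) = 5.086×10^-6 K/W
R_mineral wool = L/(kA) = 0.155/(0.0348×38.6) = 0.1154 K/W
R_aluminium = L/(kA) = 0.006/(200×38.6) = 7.772×10^-7 K/W
R_outer film = 1/(h_o·A) = 1/(20.3×38.6) = 0.001276 K/W
R_total = 0.1179 K/W
Q = ΔT / R_total = 26 / 0.1179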